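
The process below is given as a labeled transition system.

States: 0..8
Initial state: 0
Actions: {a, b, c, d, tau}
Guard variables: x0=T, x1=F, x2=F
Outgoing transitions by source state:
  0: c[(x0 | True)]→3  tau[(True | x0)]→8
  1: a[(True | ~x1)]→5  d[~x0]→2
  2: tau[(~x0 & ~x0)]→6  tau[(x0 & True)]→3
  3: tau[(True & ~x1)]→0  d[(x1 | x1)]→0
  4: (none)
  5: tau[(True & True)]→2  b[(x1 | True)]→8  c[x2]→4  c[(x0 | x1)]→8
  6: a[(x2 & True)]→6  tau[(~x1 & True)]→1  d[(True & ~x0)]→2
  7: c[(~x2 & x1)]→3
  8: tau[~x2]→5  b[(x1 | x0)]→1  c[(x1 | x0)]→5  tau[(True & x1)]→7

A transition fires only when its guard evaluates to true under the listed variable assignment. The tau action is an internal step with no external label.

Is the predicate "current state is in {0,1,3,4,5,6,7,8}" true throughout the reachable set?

Safe = {0,1,3,4,5,6,7,8}
Reach set: {0,1,2,3,5,8}
  0: safe
  1: safe
  2: ✗ unsafe
  3: safe
  5: safe
  8: safe
reach 2 via tau·tau·tau — violates

Answer: INVARIANT VIOLATED at state 2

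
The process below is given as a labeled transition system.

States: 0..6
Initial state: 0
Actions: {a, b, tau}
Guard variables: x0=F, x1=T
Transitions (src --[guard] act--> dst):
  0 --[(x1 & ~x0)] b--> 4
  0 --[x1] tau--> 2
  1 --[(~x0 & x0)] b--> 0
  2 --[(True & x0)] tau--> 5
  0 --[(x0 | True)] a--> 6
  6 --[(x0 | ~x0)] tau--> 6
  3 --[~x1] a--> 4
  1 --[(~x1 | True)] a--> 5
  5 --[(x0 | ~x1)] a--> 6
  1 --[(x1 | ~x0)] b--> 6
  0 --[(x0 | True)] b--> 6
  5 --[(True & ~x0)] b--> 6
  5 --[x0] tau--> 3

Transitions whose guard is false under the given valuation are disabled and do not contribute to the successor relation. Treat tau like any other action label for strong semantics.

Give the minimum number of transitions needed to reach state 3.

Answer: UNREACHABLE

Trace:
Breadth-first toward 3:
  L0 = {0}
  L1 = {2,4,6}
3 never appears.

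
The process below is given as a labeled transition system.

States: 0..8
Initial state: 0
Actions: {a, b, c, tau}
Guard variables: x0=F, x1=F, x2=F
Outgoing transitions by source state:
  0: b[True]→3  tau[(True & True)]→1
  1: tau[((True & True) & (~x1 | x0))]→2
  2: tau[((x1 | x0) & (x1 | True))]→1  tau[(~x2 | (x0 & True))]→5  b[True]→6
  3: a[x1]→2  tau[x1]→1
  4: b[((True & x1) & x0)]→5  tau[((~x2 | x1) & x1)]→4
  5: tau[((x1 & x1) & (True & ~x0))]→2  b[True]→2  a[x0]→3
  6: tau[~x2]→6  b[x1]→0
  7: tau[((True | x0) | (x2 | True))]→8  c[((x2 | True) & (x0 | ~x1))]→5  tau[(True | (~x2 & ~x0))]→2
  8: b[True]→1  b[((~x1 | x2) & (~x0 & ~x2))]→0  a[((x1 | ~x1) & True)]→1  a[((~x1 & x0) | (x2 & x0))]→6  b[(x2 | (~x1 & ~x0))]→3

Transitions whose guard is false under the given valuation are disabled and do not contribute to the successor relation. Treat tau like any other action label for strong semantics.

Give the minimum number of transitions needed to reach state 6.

BFS to 6:
  L0 = {0}
  L1 = {1,3}
  L2 = {2}
  L3 = {5,6}
6 enters at depth 3; path tau·tau·b

Answer: 3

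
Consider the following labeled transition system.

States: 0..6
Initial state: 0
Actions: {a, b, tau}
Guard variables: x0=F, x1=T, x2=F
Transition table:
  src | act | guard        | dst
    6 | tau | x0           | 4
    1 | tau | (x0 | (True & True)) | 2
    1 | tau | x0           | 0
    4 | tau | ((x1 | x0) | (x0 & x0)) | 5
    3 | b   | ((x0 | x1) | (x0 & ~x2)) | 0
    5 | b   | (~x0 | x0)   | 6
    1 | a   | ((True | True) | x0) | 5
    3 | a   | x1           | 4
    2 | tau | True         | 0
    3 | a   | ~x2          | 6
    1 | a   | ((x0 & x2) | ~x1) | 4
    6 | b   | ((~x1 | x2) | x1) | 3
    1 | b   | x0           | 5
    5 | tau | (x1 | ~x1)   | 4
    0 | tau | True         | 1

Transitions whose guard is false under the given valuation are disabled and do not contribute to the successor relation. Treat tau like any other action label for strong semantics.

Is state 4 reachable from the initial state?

Answer: REACHABLE

Trace:
Guard filter leaves 11 enabled edge(s).
Layer 0: {0}
Layer 1: {1}  cumulative {0,1}
Layer 2: {2,5}  cumulative {0,1,2,5}
Layer 3: {4,6}  cumulative {0,1,2,4,5,6}
Layer 4: {3}  cumulative {0,1,2,3,4,5,6}
Reachable = {0,1,2,3,4,5,6}
witness 4: tau·a·tau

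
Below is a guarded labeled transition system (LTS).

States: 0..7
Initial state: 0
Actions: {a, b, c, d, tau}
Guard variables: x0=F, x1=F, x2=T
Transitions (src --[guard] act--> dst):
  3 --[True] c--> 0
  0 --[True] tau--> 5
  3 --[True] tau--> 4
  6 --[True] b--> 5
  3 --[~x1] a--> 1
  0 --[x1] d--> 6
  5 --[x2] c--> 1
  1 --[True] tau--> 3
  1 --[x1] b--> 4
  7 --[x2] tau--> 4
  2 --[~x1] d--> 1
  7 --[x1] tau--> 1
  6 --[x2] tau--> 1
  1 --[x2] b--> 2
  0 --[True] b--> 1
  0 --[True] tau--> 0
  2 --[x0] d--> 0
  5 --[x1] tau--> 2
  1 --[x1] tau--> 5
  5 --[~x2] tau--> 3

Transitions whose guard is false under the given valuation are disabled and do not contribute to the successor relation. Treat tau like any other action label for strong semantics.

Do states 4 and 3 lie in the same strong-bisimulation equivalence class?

Answer: NOT BISIMILAR

Trace:
Refine partition for ~:
  P[0] = {{0,1,2,3,4,5,6,7}}
  P[1] = {{0,1,6},{2},{3},{4},{5},{7}}
  P[2] = {{0},{1},{2},{3},{4},{5},{6},{7}}
Fixed point at round 3; 8 class(es).
4∈{4}, 3∈{3}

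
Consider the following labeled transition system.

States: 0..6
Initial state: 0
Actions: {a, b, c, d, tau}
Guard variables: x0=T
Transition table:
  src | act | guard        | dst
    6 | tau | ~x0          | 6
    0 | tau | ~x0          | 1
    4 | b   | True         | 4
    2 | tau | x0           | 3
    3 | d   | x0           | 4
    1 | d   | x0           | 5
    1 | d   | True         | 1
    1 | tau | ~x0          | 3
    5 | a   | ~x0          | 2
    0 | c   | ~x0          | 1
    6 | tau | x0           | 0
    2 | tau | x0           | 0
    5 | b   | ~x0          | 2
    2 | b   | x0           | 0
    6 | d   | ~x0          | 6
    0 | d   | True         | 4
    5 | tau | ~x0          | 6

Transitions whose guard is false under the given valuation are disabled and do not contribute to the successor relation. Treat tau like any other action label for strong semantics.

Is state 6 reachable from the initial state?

9 transition(s) survive guard evaluation.
L0 = {0}
L1 = {4}  total {0,4}
Reach set: {0,4}

Answer: UNREACHABLE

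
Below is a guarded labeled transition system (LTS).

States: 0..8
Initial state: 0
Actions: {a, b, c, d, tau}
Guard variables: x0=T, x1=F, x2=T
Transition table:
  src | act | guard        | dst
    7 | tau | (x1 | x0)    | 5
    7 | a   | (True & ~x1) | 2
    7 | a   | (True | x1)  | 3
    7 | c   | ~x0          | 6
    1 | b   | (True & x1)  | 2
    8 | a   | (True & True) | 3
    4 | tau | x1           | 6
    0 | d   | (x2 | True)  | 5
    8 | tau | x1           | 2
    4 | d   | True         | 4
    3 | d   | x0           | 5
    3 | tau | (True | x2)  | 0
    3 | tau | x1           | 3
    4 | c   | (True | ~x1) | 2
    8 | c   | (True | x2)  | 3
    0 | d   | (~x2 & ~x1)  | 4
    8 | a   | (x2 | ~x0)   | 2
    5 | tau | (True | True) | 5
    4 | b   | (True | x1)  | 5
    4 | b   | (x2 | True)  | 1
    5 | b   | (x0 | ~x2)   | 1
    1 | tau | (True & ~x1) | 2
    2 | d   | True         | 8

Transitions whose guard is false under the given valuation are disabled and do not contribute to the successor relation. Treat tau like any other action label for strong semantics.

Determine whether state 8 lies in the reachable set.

Answer: REACHABLE

Trace:
After dropping false guards: 17 live edges.
depth 0: {0}
depth 1: {5}  total {0,5}
depth 2: {1}  total {0,1,5}
depth 3: {2}  total {0,1,2,5}
depth 4: {8}  total {0,1,2,5,8}
depth 5: {3}  total {0,1,2,3,5,8}
R = {0,1,2,3,5,8}
witness 8: d·b·tau·d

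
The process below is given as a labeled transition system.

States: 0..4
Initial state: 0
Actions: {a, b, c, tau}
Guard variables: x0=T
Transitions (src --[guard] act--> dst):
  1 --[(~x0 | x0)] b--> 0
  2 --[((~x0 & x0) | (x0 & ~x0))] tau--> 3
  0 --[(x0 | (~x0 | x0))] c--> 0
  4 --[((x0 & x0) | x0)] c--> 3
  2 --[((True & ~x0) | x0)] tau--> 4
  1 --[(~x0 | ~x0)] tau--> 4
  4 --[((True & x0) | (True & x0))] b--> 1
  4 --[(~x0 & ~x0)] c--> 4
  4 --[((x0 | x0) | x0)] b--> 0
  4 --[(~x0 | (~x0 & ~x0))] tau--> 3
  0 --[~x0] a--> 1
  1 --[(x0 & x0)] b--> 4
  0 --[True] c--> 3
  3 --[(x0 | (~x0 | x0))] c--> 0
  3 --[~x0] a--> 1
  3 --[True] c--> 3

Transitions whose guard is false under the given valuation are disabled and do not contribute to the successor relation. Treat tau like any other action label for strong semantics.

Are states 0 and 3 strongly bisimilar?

Answer: BISIMILAR

Working:
Refine partition for ~:
  round 0: {{0,1,2,3,4}}
  round 1: {{0,3},{1},{2},{4}}
stable after 2 split(s): 4 block(s)
0∈{0,3}, 3∈{0,3}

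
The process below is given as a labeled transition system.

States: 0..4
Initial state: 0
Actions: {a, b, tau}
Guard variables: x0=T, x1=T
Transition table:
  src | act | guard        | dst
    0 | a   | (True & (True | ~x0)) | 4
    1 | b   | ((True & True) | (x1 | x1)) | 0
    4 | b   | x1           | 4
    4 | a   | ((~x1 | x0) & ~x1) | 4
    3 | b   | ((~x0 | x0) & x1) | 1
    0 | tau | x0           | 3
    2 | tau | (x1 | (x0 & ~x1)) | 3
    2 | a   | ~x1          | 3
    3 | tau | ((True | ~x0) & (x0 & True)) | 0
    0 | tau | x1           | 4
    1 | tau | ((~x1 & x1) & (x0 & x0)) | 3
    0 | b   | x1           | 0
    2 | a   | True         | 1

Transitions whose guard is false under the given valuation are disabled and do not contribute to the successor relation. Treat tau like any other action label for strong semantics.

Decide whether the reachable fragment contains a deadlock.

Reach set: {0,1,3,4}
  0: a→4  b→0  tau→3  tau→4  [4 out]
  1: b→0  [1 out]
  3: b→1  tau→0  [2 out]
  4: b→4  [1 out]

Answer: DEADLOCK-FREE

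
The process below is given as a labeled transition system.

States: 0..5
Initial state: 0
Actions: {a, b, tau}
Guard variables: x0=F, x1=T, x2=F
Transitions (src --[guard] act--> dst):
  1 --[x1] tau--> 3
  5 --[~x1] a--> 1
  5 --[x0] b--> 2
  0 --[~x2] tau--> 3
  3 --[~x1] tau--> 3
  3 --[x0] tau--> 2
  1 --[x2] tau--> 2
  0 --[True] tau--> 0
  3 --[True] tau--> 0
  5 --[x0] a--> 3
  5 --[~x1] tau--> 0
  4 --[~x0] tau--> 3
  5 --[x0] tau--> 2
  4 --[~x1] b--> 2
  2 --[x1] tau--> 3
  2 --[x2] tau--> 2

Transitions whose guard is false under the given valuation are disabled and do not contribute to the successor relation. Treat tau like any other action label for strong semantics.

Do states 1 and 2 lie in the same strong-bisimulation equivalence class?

Answer: BISIMILAR

Trace:
Refine partition for ~:
  round 0: {{0,1,2,3,4,5}}
  round 1: {{0,1,2,3,4},{5}}
2 equivalence class(es) (converged in 2)
[1]={0,1,2,3,4}  [2]={0,1,2,3,4}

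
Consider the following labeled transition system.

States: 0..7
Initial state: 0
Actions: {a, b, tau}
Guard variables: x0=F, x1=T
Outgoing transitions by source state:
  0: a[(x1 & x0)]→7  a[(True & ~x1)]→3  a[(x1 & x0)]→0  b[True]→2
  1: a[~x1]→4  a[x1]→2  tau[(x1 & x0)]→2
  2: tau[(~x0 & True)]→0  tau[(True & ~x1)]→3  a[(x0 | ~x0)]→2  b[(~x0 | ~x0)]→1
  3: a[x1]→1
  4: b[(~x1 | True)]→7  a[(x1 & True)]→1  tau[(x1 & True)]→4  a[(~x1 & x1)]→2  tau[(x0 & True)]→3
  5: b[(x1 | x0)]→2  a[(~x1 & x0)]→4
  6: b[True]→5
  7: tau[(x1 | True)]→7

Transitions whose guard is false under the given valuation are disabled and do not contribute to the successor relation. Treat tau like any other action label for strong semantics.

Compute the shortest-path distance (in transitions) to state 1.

BFS to 1:
  depth 0: {0}
  depth 1: {2}
  depth 2: {1}
first hit 1 at d=2 via b·b

Answer: 2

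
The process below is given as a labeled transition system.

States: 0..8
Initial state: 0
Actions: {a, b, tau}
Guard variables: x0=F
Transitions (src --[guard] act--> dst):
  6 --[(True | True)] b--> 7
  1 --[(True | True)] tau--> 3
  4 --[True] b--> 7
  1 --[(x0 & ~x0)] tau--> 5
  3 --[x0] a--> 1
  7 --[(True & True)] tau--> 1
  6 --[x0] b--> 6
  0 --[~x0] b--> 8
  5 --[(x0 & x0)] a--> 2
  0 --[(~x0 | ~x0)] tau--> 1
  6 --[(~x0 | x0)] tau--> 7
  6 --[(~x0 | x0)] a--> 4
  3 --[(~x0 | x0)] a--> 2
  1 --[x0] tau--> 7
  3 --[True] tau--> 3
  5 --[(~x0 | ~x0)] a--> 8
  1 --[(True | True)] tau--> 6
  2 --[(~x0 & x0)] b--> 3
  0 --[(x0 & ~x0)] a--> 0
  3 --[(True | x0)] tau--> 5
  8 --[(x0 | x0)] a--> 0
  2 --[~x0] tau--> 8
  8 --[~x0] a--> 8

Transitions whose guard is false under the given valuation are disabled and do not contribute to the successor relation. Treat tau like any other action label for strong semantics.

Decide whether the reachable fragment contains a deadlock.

Reach set: {0,1,2,3,4,5,6,7,8}
  0: b→8  tau→1  [2 out]
  1: tau→3  tau→6  [2 out]
  2: tau→8  [1 out]
  3: a→2  tau→3  tau→5  [3 out]
  4: b→7  [1 out]
  5: a→8  [1 out]
  6: a→4  b→7  tau→7  [3 out]
  7: tau→1  [1 out]
  8: a→8  [1 out]

Answer: DEADLOCK-FREE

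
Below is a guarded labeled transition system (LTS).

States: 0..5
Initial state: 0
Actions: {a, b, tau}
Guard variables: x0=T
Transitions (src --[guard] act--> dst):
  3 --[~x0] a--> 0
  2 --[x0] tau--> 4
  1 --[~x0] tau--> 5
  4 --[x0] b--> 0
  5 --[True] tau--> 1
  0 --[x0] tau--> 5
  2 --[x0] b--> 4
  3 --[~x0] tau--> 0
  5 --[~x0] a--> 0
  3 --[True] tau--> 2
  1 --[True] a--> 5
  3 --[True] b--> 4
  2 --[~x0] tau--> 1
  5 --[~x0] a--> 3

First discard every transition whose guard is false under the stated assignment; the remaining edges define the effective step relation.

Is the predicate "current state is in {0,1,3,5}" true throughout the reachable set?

Safe = {0,1,3,5}
Reach set: {0,1,5}
  0: ✓
  1: ✓
  5: ✓

Answer: INVARIANT HOLDS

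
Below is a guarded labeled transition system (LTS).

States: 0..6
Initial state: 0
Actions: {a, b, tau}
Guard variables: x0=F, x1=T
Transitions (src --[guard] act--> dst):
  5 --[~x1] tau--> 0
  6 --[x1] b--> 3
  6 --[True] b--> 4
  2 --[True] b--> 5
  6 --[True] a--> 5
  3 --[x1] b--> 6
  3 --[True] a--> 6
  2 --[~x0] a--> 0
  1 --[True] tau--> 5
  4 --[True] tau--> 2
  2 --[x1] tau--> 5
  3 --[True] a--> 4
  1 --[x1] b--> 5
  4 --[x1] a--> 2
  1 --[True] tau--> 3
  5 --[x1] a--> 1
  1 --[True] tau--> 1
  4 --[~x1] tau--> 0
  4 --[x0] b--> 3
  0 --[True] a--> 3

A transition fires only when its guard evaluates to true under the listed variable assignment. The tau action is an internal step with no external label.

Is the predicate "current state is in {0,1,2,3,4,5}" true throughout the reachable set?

Inv-set: {0,1,2,3,4,5}
Reachable = {0,1,2,3,4,5,6}
  0: safe
  1: safe
  2: safe
  3: safe
  4: safe
  5: safe
  6: ✗ unsafe
counterexample path to 6: a·b

Answer: INVARIANT VIOLATED at state 6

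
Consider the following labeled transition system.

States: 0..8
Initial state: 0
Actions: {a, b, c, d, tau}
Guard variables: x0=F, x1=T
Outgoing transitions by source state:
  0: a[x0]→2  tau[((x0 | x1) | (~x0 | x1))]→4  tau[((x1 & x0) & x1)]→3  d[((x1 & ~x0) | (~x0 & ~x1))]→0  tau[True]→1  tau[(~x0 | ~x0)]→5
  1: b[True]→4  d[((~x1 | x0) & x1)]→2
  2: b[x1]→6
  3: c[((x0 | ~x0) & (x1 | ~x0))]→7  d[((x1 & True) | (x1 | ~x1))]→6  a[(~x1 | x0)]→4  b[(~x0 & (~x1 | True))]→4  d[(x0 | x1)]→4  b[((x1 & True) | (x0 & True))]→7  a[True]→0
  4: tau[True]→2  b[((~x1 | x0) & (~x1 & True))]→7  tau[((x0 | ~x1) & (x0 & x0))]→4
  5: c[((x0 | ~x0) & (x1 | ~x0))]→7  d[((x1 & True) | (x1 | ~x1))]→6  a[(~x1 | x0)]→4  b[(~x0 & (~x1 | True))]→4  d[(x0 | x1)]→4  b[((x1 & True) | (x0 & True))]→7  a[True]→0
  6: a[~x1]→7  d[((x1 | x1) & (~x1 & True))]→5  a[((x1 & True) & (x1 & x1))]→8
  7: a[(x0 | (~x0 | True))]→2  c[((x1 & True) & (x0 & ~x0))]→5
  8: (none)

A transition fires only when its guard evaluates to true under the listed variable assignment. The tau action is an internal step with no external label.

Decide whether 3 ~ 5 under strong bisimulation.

Answer: BISIMILAR

Analysis:
Compute ~ classes (split until stable):
  P[0] = {{0,1,2,3,4,5,6,7,8}}
  P[1] = {{0},{1,2},{3,5},{4},{6,7},{8}}
  P[2] = {{0},{1},{2},{3,5},{4},{6},{7},{8}}
Fixed point at round 3; 8 class(es).
[3]={3,5}  [5]={3,5}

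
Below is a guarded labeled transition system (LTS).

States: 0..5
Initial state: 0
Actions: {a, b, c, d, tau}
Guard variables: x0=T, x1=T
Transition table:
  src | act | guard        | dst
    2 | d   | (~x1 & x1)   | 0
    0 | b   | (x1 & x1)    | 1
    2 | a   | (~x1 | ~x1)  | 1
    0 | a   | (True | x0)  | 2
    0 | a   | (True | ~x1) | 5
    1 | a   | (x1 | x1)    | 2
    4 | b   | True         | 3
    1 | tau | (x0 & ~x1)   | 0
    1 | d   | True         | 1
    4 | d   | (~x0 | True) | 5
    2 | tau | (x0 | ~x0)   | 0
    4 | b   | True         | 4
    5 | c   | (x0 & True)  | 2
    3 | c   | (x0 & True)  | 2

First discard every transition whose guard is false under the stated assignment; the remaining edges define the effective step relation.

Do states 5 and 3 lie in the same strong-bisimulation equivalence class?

Bisimulation quotient by refinement:
  π0 = {{0,1,2,3,4,5}}
  π1 = {{0},{1},{2},{3,5},{4}}
stable after 2 split(s): 5 block(s)
[5]={3,5}  [3]={3,5}

Answer: BISIMILAR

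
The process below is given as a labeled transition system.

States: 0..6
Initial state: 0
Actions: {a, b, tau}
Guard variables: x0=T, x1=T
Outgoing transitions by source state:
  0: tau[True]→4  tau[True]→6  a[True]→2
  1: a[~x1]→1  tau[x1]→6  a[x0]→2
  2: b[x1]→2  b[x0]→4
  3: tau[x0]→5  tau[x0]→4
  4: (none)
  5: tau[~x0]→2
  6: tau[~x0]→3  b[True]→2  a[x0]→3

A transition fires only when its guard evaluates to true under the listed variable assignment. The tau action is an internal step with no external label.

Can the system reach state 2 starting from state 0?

Answer: REACHABLE

Trace:
After dropping false guards: 11 live edges.
L0 = {0}
L1 = {2,4,6}  cumulative {0,2,4,6}
L2 = {3}  cumulative {0,2,3,4,6}
L3 = {5}  cumulative {0,2,3,4,5,6}
R = {0,2,3,4,5,6}
Path to 2: a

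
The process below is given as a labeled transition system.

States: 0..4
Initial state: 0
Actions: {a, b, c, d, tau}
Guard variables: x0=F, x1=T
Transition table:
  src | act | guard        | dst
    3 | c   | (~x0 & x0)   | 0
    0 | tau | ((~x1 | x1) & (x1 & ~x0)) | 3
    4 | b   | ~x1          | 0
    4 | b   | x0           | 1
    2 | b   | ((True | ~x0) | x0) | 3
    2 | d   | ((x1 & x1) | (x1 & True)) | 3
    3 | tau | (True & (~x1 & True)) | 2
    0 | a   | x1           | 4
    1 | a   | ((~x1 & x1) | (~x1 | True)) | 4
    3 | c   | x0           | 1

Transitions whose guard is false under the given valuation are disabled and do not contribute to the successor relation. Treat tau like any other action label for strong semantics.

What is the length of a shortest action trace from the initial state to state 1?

Layered search for 1:
  depth 0: {0}
  depth 1: {3,4}
1 never appears.

Answer: UNREACHABLE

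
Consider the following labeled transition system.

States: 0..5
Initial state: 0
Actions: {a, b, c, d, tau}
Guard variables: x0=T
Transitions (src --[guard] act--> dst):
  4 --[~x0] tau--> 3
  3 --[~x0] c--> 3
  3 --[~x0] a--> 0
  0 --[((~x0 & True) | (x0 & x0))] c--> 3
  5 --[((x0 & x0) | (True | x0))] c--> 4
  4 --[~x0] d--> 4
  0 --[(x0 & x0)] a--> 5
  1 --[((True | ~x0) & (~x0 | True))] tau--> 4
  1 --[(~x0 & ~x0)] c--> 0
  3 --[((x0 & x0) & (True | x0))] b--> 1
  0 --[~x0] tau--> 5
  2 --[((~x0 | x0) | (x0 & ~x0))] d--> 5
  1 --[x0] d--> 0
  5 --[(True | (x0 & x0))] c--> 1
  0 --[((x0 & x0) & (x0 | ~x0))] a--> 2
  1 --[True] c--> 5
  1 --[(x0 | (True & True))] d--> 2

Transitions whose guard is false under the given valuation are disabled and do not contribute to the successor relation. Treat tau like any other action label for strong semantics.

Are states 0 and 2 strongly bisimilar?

Answer: NOT BISIMILAR

Trace:
Refine partition for ~:
  π0 = {{0,1,2,3,4,5}}
  π1 = {{0},{1},{2},{3},{4},{5}}
stable after 2 split(s): 6 block(s)
0∈{0}, 2∈{2}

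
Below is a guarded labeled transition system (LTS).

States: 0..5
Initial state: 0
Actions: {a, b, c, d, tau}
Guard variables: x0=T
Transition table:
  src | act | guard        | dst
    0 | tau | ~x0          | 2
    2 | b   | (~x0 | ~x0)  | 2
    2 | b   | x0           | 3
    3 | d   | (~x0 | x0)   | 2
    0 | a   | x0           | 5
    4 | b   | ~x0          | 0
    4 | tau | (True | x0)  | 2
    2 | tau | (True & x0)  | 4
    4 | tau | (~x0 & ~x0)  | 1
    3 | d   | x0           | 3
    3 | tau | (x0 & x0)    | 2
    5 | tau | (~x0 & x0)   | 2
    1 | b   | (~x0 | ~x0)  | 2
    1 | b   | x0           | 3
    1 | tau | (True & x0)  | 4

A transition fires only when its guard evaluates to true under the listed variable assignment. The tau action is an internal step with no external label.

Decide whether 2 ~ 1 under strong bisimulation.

Compute ~ classes (split until stable):
  π0 = {{0,1,2,3,4,5}}
  π1 = {{0},{1,2},{3},{4},{5}}
Fixed point at round 2; 5 class(es).
class of 2: {1,2}; class of 1: {1,2}

Answer: BISIMILAR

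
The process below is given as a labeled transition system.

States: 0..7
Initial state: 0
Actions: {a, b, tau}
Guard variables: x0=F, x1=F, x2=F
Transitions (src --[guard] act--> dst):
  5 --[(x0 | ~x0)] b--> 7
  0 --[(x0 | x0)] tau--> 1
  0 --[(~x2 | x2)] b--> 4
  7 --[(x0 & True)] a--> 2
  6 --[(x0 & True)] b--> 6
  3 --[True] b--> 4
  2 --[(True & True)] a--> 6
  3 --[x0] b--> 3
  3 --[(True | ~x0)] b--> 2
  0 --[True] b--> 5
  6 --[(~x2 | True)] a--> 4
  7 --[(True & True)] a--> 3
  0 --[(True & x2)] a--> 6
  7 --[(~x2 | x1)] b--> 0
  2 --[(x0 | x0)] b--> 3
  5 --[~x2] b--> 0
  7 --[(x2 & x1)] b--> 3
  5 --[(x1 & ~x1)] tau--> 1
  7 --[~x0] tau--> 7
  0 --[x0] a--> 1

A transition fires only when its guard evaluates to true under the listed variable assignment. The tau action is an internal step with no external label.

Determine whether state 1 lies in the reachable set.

Answer: UNREACHABLE

Analysis:
After dropping false guards: 11 live edges.
depth 0: {0}
depth 1: {4,5}  total {0,4,5}
depth 2: {7}  total {0,4,5,7}
depth 3: {3}  total {0,3,4,5,7}
depth 4: {2}  total {0,2,3,4,5,7}
depth 5: {6}  total {0,2,3,4,5,6,7}
Reach set: {0,2,3,4,5,6,7}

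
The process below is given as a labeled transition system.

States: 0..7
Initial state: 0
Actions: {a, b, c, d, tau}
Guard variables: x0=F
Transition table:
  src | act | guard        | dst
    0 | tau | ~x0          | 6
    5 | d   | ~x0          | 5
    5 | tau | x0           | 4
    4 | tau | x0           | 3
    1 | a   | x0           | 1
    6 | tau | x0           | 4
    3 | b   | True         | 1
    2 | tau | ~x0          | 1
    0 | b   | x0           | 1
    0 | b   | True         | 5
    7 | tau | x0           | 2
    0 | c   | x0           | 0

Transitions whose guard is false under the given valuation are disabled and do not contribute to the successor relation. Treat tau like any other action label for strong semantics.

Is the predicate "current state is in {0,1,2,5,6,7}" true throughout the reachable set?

Answer: INVARIANT HOLDS

Working:
Safe = {0,1,2,5,6,7}
Reach set: {0,5,6}
  0: safe
  5: safe
  6: safe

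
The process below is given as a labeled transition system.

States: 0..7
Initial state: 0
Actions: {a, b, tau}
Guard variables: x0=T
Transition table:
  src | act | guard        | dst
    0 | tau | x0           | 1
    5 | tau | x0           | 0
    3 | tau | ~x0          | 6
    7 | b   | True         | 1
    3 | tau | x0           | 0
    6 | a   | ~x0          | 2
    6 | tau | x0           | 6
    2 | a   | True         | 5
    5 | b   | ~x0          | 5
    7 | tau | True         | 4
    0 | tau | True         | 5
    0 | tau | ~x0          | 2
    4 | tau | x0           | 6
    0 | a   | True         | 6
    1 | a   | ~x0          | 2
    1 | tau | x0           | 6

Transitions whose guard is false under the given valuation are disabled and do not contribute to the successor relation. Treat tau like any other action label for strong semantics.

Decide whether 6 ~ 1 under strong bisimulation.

Compute ~ classes (split until stable):
  P[0] = {{0,1,2,3,4,5,6,7}}
  P[1] = {{0},{1,3,4,5,6},{2},{7}}
  P[2] = {{0},{1,4,6},{2},{3,5},{7}}
Fixed point at round 3; 5 class(es).
class of 6: {1,4,6}; class of 1: {1,4,6}

Answer: BISIMILAR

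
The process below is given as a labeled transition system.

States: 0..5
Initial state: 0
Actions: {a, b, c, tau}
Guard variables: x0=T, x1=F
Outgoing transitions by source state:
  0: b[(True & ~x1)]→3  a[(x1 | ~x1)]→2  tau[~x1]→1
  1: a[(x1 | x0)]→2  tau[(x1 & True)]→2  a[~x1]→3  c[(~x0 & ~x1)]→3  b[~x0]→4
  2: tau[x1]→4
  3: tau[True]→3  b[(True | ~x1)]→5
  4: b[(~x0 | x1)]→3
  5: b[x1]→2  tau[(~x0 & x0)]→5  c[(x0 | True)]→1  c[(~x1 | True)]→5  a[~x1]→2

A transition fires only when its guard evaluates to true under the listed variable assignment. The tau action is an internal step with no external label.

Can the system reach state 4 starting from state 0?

Answer: UNREACHABLE

Trace:
Guard filter leaves 10 enabled edge(s).
L0 = {0}
L1 = {1,2,3}  total {0,1,2,3}
L2 = {5}  total {0,1,2,3,5}
Reachable = {0,1,2,3,5}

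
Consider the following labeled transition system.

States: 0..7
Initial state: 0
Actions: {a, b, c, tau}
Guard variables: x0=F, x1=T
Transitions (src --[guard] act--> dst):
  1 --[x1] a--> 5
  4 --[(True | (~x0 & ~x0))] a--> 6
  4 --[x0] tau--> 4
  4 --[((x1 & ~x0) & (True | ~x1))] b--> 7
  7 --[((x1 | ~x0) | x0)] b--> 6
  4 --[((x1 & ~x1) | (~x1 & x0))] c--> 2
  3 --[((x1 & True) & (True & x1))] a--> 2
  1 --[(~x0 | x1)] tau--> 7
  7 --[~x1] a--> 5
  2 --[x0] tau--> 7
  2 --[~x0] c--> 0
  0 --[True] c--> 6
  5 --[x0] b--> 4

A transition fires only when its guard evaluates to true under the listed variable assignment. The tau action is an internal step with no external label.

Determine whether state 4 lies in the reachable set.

8 transition(s) survive guard evaluation.
Layer 0: {0}
Layer 1: {6}  now seen {0,6}
Reach set: {0,6}

Answer: UNREACHABLE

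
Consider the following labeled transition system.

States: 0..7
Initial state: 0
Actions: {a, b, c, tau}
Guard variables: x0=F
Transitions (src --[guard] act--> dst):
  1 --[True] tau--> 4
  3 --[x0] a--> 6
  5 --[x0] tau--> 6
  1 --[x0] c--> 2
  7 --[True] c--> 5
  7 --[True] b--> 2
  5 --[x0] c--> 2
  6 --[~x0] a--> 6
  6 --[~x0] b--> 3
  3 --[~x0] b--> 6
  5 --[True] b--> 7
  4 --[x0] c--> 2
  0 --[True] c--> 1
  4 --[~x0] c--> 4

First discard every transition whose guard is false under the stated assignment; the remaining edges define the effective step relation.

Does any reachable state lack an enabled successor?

Answer: DEADLOCK-FREE

Working:
Reachable = {0,1,4}
  0: c→1  [1 exit(s)]
  1: tau→4  [1 exit(s)]
  4: c→4  [1 exit(s)]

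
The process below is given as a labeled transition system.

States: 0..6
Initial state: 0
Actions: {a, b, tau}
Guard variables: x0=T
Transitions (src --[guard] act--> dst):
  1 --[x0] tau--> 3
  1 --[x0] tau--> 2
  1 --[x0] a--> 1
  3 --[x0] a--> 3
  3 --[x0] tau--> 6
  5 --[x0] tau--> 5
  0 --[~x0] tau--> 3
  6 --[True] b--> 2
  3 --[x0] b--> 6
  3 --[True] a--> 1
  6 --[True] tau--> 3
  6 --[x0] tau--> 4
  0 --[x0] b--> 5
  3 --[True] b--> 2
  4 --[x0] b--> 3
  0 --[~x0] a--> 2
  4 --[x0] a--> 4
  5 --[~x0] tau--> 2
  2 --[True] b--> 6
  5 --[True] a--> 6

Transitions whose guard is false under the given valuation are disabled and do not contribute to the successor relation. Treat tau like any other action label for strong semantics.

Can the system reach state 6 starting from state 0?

Guard filter leaves 17 enabled edge(s).
Layer 0: {0}
Layer 1: {5}  now seen {0,5}
Layer 2: {6}  now seen {0,5,6}
Layer 3: {2,3,4}  now seen {0,2,3,4,5,6}
Layer 4: {1}  now seen {0,1,2,3,4,5,6}
R = {0,1,2,3,4,5,6}
Path to 6: b·a

Answer: REACHABLE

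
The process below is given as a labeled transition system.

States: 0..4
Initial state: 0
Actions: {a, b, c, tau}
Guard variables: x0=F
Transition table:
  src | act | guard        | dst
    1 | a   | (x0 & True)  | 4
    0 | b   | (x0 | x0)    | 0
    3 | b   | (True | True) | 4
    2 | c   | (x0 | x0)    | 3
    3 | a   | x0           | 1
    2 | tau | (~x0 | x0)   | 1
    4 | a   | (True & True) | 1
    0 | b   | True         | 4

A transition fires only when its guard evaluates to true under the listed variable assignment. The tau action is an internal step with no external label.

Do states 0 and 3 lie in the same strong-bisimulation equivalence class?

Answer: BISIMILAR

Trace:
Bisimulation quotient by refinement:
  P[0] = {{0,1,2,3,4}}
  P[1] = {{0,3},{1},{2},{4}}
Fixed point at round 2; 4 class(es).
[0]={0,3}  [3]={0,3}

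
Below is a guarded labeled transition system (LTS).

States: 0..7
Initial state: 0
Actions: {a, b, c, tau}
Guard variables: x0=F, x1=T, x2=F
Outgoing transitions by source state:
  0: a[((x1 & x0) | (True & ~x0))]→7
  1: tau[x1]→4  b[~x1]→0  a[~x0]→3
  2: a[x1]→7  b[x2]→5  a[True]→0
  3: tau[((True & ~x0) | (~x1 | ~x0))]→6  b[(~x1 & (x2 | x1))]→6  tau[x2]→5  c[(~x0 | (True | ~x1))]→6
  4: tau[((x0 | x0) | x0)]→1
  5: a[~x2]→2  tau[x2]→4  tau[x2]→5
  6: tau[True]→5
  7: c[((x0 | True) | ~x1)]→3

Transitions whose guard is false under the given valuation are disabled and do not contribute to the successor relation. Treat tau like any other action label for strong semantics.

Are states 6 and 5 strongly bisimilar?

Answer: NOT BISIMILAR

Trace:
Compute ~ classes (split until stable):
  π0 = {{0,1,2,3,4,5,6,7}}
  π1 = {{0,2,5},{1},{3},{4},{6},{7}}
  π2 = {{0},{1},{2},{3},{4},{5},{6},{7}}
8 equivalence class(es) (converged in 3)
6∈{6}, 5∈{5}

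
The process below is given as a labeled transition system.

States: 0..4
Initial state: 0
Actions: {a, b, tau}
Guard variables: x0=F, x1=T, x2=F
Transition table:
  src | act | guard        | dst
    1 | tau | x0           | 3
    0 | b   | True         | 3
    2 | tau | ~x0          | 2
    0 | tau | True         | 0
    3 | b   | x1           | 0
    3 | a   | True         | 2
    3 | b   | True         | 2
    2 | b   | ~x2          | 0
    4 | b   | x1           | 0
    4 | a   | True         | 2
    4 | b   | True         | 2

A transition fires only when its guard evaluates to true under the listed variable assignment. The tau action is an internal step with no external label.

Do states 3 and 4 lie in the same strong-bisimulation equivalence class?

Answer: BISIMILAR

Working:
Refine partition for ~:
  π0 = {{0,1,2,3,4}}
  π1 = {{0,2},{1},{3,4}}
  π2 = {{0},{1},{2},{3,4}}
4 equivalence class(es) (converged in 3)
[3]={3,4}  [4]={3,4}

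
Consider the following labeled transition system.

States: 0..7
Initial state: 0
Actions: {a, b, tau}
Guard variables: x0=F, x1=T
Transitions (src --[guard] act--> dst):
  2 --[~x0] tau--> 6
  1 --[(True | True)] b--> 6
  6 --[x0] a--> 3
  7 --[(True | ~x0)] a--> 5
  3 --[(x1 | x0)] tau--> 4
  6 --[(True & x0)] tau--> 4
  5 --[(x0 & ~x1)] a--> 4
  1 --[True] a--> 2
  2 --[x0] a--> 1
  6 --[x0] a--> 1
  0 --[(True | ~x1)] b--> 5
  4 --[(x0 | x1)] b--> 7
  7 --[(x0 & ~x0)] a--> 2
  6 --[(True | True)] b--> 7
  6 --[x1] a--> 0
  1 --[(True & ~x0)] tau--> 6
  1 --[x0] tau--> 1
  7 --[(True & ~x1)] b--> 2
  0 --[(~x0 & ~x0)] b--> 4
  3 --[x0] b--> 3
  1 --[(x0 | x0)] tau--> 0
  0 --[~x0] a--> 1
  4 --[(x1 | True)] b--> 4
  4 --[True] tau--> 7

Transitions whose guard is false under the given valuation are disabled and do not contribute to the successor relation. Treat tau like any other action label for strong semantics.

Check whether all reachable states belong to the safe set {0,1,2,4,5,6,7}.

Answer: INVARIANT HOLDS

Trace:
Safe = {0,1,2,4,5,6,7}
R = {0,1,2,4,5,6,7}
  0: safe
  1: safe
  2: safe
  4: safe
  5: safe
  6: safe
  7: safe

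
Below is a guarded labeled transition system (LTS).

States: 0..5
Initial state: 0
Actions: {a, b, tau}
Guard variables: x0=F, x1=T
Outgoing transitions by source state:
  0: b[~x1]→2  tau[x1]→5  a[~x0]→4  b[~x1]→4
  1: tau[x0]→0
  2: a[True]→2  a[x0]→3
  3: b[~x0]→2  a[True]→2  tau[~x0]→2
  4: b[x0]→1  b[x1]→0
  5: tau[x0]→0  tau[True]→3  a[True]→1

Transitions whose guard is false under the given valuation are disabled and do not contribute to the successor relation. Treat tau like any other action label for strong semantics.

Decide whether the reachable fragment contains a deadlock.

Answer: DEADLOCK at state 1

Analysis:
R = {0,1,2,3,4,5}
  0: a→4  tau→5  [2 exit(s)]
  1: ∅  [deadlock]
  2: a→2  [1 exit(s)]
  3: a→2  b→2  tau→2  [3 exit(s)]
  4: b→0  [1 exit(s)]
  5: a→1  tau→3  [2 exit(s)]
trace reaching 1: tau·a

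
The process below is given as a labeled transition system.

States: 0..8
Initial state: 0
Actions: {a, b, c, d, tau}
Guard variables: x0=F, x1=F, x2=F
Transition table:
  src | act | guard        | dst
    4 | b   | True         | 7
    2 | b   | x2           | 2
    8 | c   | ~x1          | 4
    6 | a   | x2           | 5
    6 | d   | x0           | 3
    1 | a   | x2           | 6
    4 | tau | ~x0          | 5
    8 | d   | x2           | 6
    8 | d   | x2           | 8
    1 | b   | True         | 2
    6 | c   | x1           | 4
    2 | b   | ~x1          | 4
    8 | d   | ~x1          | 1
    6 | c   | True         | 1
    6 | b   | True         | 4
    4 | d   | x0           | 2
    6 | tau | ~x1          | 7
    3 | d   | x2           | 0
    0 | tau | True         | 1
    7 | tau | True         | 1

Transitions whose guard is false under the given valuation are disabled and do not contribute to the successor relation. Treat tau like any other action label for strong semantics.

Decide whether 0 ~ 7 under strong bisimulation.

Answer: BISIMILAR

Trace:
Refine partition for ~:
  π0 = {{0,1,2,3,4,5,6,7,8}}
  π1 = {{0,7},{1,2},{3,5},{4},{6},{8}}
  π2 = {{0,7},{1},{2},{3,5},{4},{6},{8}}
7 equivalence class(es) (converged in 3)
class of 0: {0,7}; class of 7: {0,7}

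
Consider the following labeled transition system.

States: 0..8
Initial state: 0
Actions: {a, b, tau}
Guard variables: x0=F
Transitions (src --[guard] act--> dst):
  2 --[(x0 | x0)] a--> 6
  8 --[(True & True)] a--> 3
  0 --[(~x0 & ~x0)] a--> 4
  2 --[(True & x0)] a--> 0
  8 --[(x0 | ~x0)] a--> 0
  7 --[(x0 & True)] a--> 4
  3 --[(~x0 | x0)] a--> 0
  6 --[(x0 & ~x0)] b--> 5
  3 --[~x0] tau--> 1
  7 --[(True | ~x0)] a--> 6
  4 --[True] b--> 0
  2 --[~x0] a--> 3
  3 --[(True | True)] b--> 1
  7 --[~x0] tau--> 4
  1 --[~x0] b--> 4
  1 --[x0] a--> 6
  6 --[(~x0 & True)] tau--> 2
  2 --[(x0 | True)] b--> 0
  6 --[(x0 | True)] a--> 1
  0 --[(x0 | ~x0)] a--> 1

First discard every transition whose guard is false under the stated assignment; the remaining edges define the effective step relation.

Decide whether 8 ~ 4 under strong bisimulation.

Compute ~ classes (split until stable):
  π0 = {{0,1,2,3,4,5,6,7,8}}
  π1 = {{0,8},{1,4},{2},{3},{5},{6,7}}
  π2 = {{0},{1},{2},{3},{4},{5},{6},{7},{8}}
stable after 3 split(s): 9 block(s)
class of 8: {8}; class of 4: {4}

Answer: NOT BISIMILAR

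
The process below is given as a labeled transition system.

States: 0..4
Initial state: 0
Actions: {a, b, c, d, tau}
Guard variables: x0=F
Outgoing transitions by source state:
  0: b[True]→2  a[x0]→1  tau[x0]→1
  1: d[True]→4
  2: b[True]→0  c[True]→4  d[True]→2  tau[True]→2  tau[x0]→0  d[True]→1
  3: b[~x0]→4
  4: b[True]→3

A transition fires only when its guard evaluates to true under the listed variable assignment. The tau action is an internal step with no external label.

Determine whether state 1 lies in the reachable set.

Answer: REACHABLE

Working:
9 transition(s) survive guard evaluation.
L0 = {0}
L1 = {2}  now seen {0,2}
L2 = {1,4}  now seen {0,1,2,4}
L3 = {3}  now seen {0,1,2,3,4}
R = {0,1,2,3,4}
Path to 1: b·d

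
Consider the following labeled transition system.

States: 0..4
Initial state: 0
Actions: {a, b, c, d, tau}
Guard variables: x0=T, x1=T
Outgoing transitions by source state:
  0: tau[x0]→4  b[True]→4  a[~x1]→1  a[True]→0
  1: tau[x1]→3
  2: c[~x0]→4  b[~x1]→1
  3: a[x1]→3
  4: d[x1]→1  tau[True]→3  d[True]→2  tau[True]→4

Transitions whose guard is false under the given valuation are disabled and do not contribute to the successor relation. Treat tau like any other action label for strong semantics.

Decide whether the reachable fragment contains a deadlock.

Reach set: {0,1,2,3,4}
  0: a→0  b→4  tau→4  [3 out]
  1: tau→3  [1 out]
  2: ∅  [STUCK]
  3: a→3  [1 out]
  4: d→1  d→2  tau→3  tau→4  [4 out]
witness 2: tau·d

Answer: DEADLOCK at state 2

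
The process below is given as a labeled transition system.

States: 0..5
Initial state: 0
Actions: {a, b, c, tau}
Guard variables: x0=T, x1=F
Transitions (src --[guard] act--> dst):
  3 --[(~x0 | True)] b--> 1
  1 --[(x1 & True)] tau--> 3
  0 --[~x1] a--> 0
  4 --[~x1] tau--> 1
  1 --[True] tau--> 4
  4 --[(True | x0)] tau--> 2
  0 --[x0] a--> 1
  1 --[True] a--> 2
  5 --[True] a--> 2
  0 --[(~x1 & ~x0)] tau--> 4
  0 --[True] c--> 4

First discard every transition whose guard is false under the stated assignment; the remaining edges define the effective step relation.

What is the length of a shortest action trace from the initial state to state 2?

Layered search for 2:
  depth 0: {0}
  depth 1: {1,4}
  depth 2: {2}
2 enters at depth 2; path a·a

Answer: 2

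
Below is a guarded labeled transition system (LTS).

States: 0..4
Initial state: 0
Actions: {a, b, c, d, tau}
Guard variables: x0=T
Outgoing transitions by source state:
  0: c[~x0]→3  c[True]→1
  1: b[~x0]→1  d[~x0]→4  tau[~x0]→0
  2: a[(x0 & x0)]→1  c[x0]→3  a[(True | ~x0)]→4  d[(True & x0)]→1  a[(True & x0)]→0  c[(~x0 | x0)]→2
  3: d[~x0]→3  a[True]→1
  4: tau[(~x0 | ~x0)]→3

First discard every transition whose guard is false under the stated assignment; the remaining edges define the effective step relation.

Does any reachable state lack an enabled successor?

Reachable = {0,1}
  0: c→1  [1 exit(s)]
  1: ∅  [STUCK]
witness 1: c

Answer: DEADLOCK at state 1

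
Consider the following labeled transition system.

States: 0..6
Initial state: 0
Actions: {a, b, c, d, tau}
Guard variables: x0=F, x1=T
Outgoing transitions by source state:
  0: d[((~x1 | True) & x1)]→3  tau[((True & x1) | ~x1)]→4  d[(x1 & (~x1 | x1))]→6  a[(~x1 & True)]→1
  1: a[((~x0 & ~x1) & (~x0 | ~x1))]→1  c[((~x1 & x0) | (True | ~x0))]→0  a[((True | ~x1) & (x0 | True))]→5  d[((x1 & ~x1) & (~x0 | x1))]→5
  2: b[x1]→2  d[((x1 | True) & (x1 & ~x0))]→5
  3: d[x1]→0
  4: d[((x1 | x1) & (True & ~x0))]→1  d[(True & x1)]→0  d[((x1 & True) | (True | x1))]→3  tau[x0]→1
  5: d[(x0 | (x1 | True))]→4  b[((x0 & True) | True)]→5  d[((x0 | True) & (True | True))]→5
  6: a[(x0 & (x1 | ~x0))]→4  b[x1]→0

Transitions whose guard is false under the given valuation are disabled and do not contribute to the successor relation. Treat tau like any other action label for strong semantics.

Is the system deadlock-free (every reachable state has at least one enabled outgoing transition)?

Answer: DEADLOCK-FREE

Analysis:
R = {0,1,3,4,5,6}
  0: d→3  d→6  tau→4  [3 exit(s)]
  1: a→5  c→0  [2 exit(s)]
  3: d→0  [1 exit(s)]
  4: d→0  d→1  d→3  [3 exit(s)]
  5: b→5  d→4  d→5  [3 exit(s)]
  6: b→0  [1 exit(s)]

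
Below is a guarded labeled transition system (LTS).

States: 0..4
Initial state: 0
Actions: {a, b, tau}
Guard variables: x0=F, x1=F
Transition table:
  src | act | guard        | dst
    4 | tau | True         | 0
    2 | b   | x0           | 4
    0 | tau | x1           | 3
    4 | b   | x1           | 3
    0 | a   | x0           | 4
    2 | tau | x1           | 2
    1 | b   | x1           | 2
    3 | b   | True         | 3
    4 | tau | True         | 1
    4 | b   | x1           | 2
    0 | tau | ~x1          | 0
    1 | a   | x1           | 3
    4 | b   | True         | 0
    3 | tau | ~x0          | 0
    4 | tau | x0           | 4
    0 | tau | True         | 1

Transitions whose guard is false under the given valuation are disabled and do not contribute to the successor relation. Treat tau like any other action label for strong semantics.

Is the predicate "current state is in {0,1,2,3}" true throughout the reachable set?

Answer: INVARIANT HOLDS

Analysis:
Inv-set: {0,1,2,3}
R = {0,1}
  0: ok
  1: ok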